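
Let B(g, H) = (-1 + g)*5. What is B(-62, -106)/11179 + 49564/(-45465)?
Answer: -81199633/72607605 ≈ -1.1183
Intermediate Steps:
B(g, H) = -5 + 5*g
B(-62, -106)/11179 + 49564/(-45465) = (-5 + 5*(-62))/11179 + 49564/(-45465) = (-5 - 310)*(1/11179) + 49564*(-1/45465) = -315*1/11179 - 49564/45465 = -45/1597 - 49564/45465 = -81199633/72607605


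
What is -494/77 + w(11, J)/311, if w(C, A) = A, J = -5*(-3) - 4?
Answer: -152787/23947 ≈ -6.3802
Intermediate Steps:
J = 11 (J = 15 - 4 = 11)
-494/77 + w(11, J)/311 = -494/77 + 11/311 = -152787/23947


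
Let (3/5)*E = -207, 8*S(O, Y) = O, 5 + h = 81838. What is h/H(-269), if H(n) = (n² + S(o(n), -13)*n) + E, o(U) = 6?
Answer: 327332/287257 ≈ 1.1395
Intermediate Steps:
h = 81833 (h = -5 + 81838 = 81833)
S(O, Y) = O/8
E = -345 (E = (5/3)*(-207) = -345)
H(n) = -345 + n² + 3*n/4 (H(n) = (n² + ((⅛)*6)*n) - 345 = (n² + 3*n/4) - 345 = -345 + n² + 3*n/4)
h/H(-269) = 81833/(-345 + (-269)² + (¾)*(-269)) = 81833/(-345 + 72361 - 807/4) = 81833/(287257/4) = 81833*(4/287257) = 327332/287257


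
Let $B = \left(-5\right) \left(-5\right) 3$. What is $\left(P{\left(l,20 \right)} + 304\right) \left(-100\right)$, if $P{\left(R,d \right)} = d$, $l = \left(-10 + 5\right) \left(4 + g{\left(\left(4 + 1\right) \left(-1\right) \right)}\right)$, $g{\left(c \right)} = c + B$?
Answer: $-32400$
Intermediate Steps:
$B = 75$ ($B = 25 \cdot 3 = 75$)
$g{\left(c \right)} = 75 + c$ ($g{\left(c \right)} = c + 75 = 75 + c$)
$l = -370$ ($l = \left(-10 + 5\right) \left(4 + \left(75 + \left(4 + 1\right) \left(-1\right)\right)\right) = - 5 \left(4 + \left(75 + 5 \left(-1\right)\right)\right) = - 5 \left(4 + \left(75 - 5\right)\right) = - 5 \left(4 + 70\right) = \left(-5\right) 74 = -370$)
$\left(P{\left(l,20 \right)} + 304\right) \left(-100\right) = \left(20 + 304\right) \left(-100\right) = 324 \left(-100\right) = -32400$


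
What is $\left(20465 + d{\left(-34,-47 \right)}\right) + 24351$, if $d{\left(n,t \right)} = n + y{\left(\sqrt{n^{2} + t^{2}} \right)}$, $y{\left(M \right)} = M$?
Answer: $44782 + \sqrt{3365} \approx 44840.0$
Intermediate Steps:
$d{\left(n,t \right)} = n + \sqrt{n^{2} + t^{2}}$
$\left(20465 + d{\left(-34,-47 \right)}\right) + 24351 = \left(20465 - \left(34 - \sqrt{\left(-34\right)^{2} + \left(-47\right)^{2}}\right)\right) + 24351 = \left(20465 - \left(34 - \sqrt{1156 + 2209}\right)\right) + 24351 = \left(20465 - \left(34 - \sqrt{3365}\right)\right) + 24351 = \left(20431 + \sqrt{3365}\right) + 24351 = 44782 + \sqrt{3365}$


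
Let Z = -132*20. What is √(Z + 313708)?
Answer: 2*√77767 ≈ 557.73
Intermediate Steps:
Z = -2640
√(Z + 313708) = √(-2640 + 313708) = √311068 = 2*√77767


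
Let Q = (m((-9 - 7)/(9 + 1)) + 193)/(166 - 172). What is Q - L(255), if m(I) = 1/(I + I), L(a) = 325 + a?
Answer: -58763/96 ≈ -612.11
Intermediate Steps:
m(I) = 1/(2*I)
Q = -3083/96 (Q = (1/(2*(((-9 - 7)/(9 + 1)))) + 193)/(166 - 172) = (1/(2*((-16/10))) + 193)/(-6) = -(1/(2*((-16*⅒))) + 193)/6 = -(1/(2*(-8/5)) + 193)/6 = -((½)*(-5/8) + 193)/6 = -(-5/16 + 193)/6 = -⅙*3083/16 = -3083/96 ≈ -32.115)
Q - L(255) = -3083/96 - (325 + 255) = -3083/96 - 1*580 = -3083/96 - 580 = -58763/96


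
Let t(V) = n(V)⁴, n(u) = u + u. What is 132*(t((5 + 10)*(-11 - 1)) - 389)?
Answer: 2217093068652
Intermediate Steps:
n(u) = 2*u
t(V) = 16*V⁴ (t(V) = (2*V)⁴ = 16*V⁴)
132*(t((5 + 10)*(-11 - 1)) - 389) = 132*(16*((5 + 10)*(-11 - 1))⁴ - 389) = 132*(16*(15*(-12))⁴ - 389) = 132*(16*(-180)⁴ - 389) = 132*(16*1049760000 - 389) = 132*(16796160000 - 389) = 132*16796159611 = 2217093068652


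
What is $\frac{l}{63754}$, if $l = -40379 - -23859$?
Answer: $- \frac{8260}{31877} \approx -0.25912$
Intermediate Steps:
$l = -16520$ ($l = -40379 + 23859 = -16520$)
$\frac{l}{63754} = - \frac{16520}{63754} = \left(-16520\right) \frac{1}{63754} = - \frac{8260}{31877}$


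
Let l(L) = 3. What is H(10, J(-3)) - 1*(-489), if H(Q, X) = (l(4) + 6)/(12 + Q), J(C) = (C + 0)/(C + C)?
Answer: 10767/22 ≈ 489.41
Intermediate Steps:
J(C) = ½ (J(C) = C/((2*C)) = C*(1/(2*C)) = ½)
H(Q, X) = 9/(12 + Q) (H(Q, X) = (3 + 6)/(12 + Q) = 9/(12 + Q))
H(10, J(-3)) - 1*(-489) = 9/(12 + 10) - 1*(-489) = 9/22 + 489 = 10767/22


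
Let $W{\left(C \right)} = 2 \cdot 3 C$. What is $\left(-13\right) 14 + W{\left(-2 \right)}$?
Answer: $-194$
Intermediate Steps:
$W{\left(C \right)} = 6 C$
$\left(-13\right) 14 + W{\left(-2 \right)} = \left(-13\right) 14 + 6 \left(-2\right) = -182 - 12 = -194$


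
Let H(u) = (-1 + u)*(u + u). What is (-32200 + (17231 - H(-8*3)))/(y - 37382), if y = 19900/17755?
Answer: 57416119/132739502 ≈ 0.43255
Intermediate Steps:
H(u) = 2*u*(-1 + u) (H(u) = (-1 + u)*(2*u) = 2*u*(-1 + u))
y = 3980/3551 (y = 19900*(1/17755) = 3980/3551 ≈ 1.1208)
(-32200 + (17231 - H(-8*3)))/(y - 37382) = (-32200 + (17231 - 2*(-8*3)*(-1 - 8*3)))/(3980/3551 - 37382) = (-32200 + (17231 - 2*(-24)*(-1 - 24)))/(-132739502/3551) = (-32200 + (17231 - 2*(-24)*(-25)))*(-3551/132739502) = (-32200 + (17231 - 1*1200))*(-3551/132739502) = (-32200 + (17231 - 1200))*(-3551/132739502) = (-32200 + 16031)*(-3551/132739502) = -16169*(-3551/132739502) = 57416119/132739502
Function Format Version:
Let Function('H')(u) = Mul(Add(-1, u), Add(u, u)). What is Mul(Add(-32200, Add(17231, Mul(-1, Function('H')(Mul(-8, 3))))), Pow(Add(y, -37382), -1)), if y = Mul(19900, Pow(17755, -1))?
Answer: Rational(57416119, 132739502) ≈ 0.43255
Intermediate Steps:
Function('H')(u) = Mul(2, u, Add(-1, u)) (Function('H')(u) = Mul(Add(-1, u), Mul(2, u)) = Mul(2, u, Add(-1, u)))
y = Rational(3980, 3551) (y = Mul(19900, Rational(1, 17755)) = Rational(3980, 3551) ≈ 1.1208)
Mul(Add(-32200, Add(17231, Mul(-1, Function('H')(Mul(-8, 3))))), Pow(Add(y, -37382), -1)) = Mul(Add(-32200, Add(17231, Mul(-1, Mul(2, Mul(-8, 3), Add(-1, Mul(-8, 3)))))), Pow(Add(Rational(3980, 3551), -37382), -1)) = Mul(Add(-32200, Add(17231, Mul(-1, Mul(2, -24, Add(-1, -24))))), Pow(Rational(-132739502, 3551), -1)) = Mul(Add(-32200, Add(17231, Mul(-1, Mul(2, -24, -25)))), Rational(-3551, 132739502)) = Mul(Add(-32200, Add(17231, Mul(-1, 1200))), Rational(-3551, 132739502)) = Mul(Add(-32200, Add(17231, -1200)), Rational(-3551, 132739502)) = Mul(Add(-32200, 16031), Rational(-3551, 132739502)) = Mul(-16169, Rational(-3551, 132739502)) = Rational(57416119, 132739502)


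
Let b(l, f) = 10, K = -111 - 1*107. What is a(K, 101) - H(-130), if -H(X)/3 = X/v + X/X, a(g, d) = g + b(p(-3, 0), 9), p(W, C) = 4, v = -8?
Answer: -625/4 ≈ -156.25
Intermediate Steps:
K = -218 (K = -111 - 107 = -218)
a(g, d) = 10 + g (a(g, d) = g + 10 = 10 + g)
H(X) = -3 + 3*X/8 (H(X) = -3*(X/(-8) + X/X) = -3*(X*(-⅛) + 1) = -3*(-X/8 + 1) = -3*(1 - X/8) = -3 + 3*X/8)
a(K, 101) - H(-130) = (10 - 218) - (-3 + (3/8)*(-130)) = -208 - (-3 - 195/4) = -208 - 1*(-207/4) = -208 + 207/4 = -625/4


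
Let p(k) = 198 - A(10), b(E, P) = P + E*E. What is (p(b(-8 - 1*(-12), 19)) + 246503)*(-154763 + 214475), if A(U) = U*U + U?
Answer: 14724441792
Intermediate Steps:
b(E, P) = P + E**2
A(U) = U + U**2 (A(U) = U**2 + U = U + U**2)
p(k) = 88 (p(k) = 198 - 10*(1 + 10) = 198 - 10*11 = 198 - 1*110 = 198 - 110 = 88)
(p(b(-8 - 1*(-12), 19)) + 246503)*(-154763 + 214475) = (88 + 246503)*(-154763 + 214475) = 246591*59712 = 14724441792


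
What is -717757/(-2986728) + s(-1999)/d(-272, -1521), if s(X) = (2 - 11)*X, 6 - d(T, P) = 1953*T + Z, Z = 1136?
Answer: 217103580275/791611349304 ≈ 0.27426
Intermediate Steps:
d(T, P) = -1130 - 1953*T (d(T, P) = 6 - (1953*T + 1136) = 6 - (1136 + 1953*T) = 6 + (-1136 - 1953*T) = -1130 - 1953*T)
s(X) = -9*X
-717757/(-2986728) + s(-1999)/d(-272, -1521) = -717757/(-2986728) + (-9*(-1999))/(-1130 - 1953*(-272)) = -717757*(-1/2986728) + 17991/(-1130 + 531216) = 717757/2986728 + 17991/530086 = 217103580275/791611349304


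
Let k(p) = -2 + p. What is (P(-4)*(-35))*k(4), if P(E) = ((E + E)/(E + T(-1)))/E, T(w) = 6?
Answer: -70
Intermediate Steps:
P(E) = 2/(6 + E) (P(E) = ((E + E)/(E + 6))/E = ((2*E)/(6 + E))/E = (2*E/(6 + E))/E = 2/(6 + E))
(P(-4)*(-35))*k(4) = ((2/(6 - 4))*(-35))*(-2 + 4) = ((2/2)*(-35))*2 = ((2*(1/2))*(-35))*2 = (1*(-35))*2 = -35*2 = -70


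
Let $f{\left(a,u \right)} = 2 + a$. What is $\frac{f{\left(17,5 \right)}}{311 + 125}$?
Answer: $\frac{19}{436} \approx 0.043578$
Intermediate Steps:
$\frac{f{\left(17,5 \right)}}{311 + 125} = \frac{2 + 17}{311 + 125} = \frac{1}{436} \cdot 19 = \frac{19}{436}$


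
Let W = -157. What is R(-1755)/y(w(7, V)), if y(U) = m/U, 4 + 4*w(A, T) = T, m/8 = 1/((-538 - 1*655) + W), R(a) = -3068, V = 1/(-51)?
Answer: -35377875/68 ≈ -5.2026e+5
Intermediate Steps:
V = -1/51 ≈ -0.019608
m = -4/675 (m = 8/((-538 - 1*655) - 157) = 8/((-538 - 655) - 157) = 8/(-1193 - 157) = 8/(-1350) = 8*(-1/1350) = -4/675 ≈ -0.0059259)
w(A, T) = -1 + T/4
y(U) = -4/(675*U)
R(-1755)/y(w(7, V)) = -3068/((-4/(675*(-1 + (¼)*(-1/51))))) = -3068/((-4/(675*(-1 - 1/204)))) = -3068/((-4/(675*(-205/204)))) = -3068/((-4/675*(-204/205))) = -3068/272/46125 = -3068*46125/272 = -35377875/68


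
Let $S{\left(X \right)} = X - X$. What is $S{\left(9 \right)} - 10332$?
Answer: $-10332$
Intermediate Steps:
$S{\left(X \right)} = 0$
$S{\left(9 \right)} - 10332 = 0 - 10332 = -10332$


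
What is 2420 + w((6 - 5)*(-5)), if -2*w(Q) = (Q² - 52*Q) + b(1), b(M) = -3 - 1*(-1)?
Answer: 4557/2 ≈ 2278.5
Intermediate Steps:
b(M) = -2 (b(M) = -3 + 1 = -2)
w(Q) = 1 + 26*Q - Q²/2 (w(Q) = -((Q² - 52*Q) - 2)/2 = -(-2 + Q² - 52*Q)/2 = 1 + 26*Q - Q²/2)
2420 + w((6 - 5)*(-5)) = 2420 + (1 + 26*((6 - 5)*(-5)) - 25*(6 - 5)²/2) = 2420 + (1 + 26*(1*(-5)) - (1*(-5))²/2) = 2420 + (1 + 26*(-5) - ½*(-5)²) = 2420 + (1 - 130 - ½*25) = 2420 + (1 - 130 - 25/2) = 2420 - 283/2 = 4557/2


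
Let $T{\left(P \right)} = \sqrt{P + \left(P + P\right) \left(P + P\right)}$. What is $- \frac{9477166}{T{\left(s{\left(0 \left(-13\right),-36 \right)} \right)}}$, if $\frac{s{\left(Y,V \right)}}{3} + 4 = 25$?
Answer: $- \frac{9477166 \sqrt{1771}}{5313} \approx -75067.0$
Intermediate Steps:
$s{\left(Y,V \right)} = 63$ ($s{\left(Y,V \right)} = -12 + 3 \cdot 25 = -12 + 75 = 63$)
$T{\left(P \right)} = \sqrt{P + 4 P^{2}}$ ($T{\left(P \right)} = \sqrt{P + 2 P 2 P} = \sqrt{P + 4 P^{2}}$)
$- \frac{9477166}{T{\left(s{\left(0 \left(-13\right),-36 \right)} \right)}} = - \frac{9477166}{\sqrt{63 \left(1 + 4 \cdot 63\right)}} = - \frac{9477166}{\sqrt{63 \left(1 + 252\right)}} = - \frac{9477166}{\sqrt{63 \cdot 253}} = - \frac{9477166}{\sqrt{15939}} = - \frac{9477166}{3 \sqrt{1771}} = - 9477166 \frac{\sqrt{1771}}{5313} = - \frac{9477166 \sqrt{1771}}{5313}$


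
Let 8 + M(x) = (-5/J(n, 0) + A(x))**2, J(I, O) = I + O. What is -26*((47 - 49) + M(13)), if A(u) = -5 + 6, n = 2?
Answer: 403/2 ≈ 201.50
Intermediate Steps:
A(u) = 1
M(x) = -23/4 (M(x) = -8 + (-5/(2 + 0) + 1)**2 = -8 + (-5/2 + 1)**2 = -8 + (-3/2)**2 = -8 + 9/4 = -23/4)
-26*((47 - 49) + M(13)) = -26*((47 - 49) - 23/4) = -26*(-2 - 23/4) = -26*(-31/4) = 403/2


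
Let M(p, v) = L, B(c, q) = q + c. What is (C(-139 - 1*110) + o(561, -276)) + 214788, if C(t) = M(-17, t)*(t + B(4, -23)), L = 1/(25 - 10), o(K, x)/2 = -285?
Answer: 3213002/15 ≈ 2.1420e+5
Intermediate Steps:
o(K, x) = -570 (o(K, x) = 2*(-285) = -570)
L = 1/15 ≈ 0.066667
B(c, q) = c + q
M(p, v) = 1/15
C(t) = -19/15 + t/15 (C(t) = (t + (4 - 23))/15 = (t - 19)/15 = (-19 + t)/15 = -19/15 + t/15)
(C(-139 - 1*110) + o(561, -276)) + 214788 = ((-19/15 + (-139 - 1*110)/15) - 570) + 214788 = ((-19/15 + (-139 - 110)/15) - 570) + 214788 = ((-19/15 + (1/15)*(-249)) - 570) + 214788 = ((-19/15 - 83/5) - 570) + 214788 = (-268/15 - 570) + 214788 = -8818/15 + 214788 = 3213002/15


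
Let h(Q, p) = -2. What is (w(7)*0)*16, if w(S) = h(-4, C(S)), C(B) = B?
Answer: 0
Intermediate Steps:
w(S) = -2
(w(7)*0)*16 = -2*0*16 = 0*16 = 0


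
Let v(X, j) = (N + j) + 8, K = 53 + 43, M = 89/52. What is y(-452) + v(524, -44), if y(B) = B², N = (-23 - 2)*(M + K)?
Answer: 10494911/52 ≈ 2.0183e+5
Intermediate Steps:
M = 89/52 (M = 89*(1/52) = 89/52 ≈ 1.7115)
K = 96
N = -127025/52 (N = (-23 - 2)*(89/52 + 96) = -25*5081/52 = -127025/52 ≈ -2442.8)
v(X, j) = -126609/52 + j (v(X, j) = (-127025/52 + j) + 8 = -126609/52 + j)
y(-452) + v(524, -44) = (-452)² + (-126609/52 - 44) = 204304 - 128897/52 = 10494911/52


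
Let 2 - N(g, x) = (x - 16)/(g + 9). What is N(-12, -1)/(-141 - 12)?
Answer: 11/459 ≈ 0.023965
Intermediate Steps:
N(g, x) = 2 - (-16 + x)/(9 + g) (N(g, x) = 2 - (x - 16)/(g + 9) = 2 - (-16 + x)/(9 + g))
N(-12, -1)/(-141 - 12) = ((34 - 1*(-1) + 2*(-12))/(9 - 12))/(-141 - 12) = ((34 + 1 - 24)/(-3))/(-153) = -(-1)*11/459 = -1/153*(-11/3) = 11/459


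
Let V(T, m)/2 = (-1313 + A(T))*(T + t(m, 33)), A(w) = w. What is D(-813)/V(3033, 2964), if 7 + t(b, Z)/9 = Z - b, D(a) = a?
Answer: 271/26842320 ≈ 1.0096e-5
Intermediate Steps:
t(b, Z) = -63 - 9*b + 9*Z (t(b, Z) = -63 + 9*(Z - b) = -63 + (-9*b + 9*Z) = -63 - 9*b + 9*Z)
V(T, m) = 2*(-1313 + T)*(234 + T - 9*m) (V(T, m) = 2*((-1313 + T)*(T + (-63 - 9*m + 9*33))) = 2*((-1313 + T)*(T + (-63 - 9*m + 297))) = 2*((-1313 + T)*(T + (234 - 9*m))) = 2*((-1313 + T)*(234 + T - 9*m)) = 2*(-1313 + T)*(234 + T - 9*m))
D(-813)/V(3033, 2964) = -813/(-614484 - 2158*3033 + 2*3033² + 23634*2964 - 18*3033*2964) = -813/(-614484 - 6545214 + 2*9199089 + 70051176 - 161816616) = -813/(-614484 - 6545214 + 18398178 + 70051176 - 161816616) = -813/(-80526960) = -813*(-1/80526960) = 271/26842320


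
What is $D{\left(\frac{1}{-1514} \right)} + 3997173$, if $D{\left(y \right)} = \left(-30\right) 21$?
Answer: $3996543$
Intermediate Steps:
$D{\left(y \right)} = -630$
$D{\left(\frac{1}{-1514} \right)} + 3997173 = -630 + 3997173 = 3996543$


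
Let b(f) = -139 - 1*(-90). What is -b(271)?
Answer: 49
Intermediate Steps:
b(f) = -49 (b(f) = -139 + 90 = -49)
-b(271) = -1*(-49) = 49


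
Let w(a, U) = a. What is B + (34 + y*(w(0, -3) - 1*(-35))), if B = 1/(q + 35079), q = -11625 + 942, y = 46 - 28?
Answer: 16198945/24396 ≈ 664.00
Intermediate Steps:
y = 18
q = -10683
B = 1/24396 (B = 1/(-10683 + 35079) = 1/24396 ≈ 4.0990e-5)
B + (34 + y*(w(0, -3) - 1*(-35))) = 1/24396 + (34 + 18*(0 - 1*(-35))) = 1/24396 + (34 + 18*(0 + 35)) = 1/24396 + (34 + 18*35) = 1/24396 + (34 + 630) = 1/24396 + 664 = 16198945/24396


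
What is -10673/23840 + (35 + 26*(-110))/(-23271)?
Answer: -181023383/554780640 ≈ -0.32630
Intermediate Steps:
-10673/23840 + (35 + 26*(-110))/(-23271) = -10673*1/23840 + (35 - 2860)*(-1/23271) = -10673/23840 - 2825*(-1/23271) = -10673/23840 + 2825/23271 = -181023383/554780640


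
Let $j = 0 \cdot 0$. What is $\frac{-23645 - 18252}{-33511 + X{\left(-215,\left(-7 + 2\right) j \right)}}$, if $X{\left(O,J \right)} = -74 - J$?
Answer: $\frac{41897}{33585} \approx 1.2475$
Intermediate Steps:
$j = 0$
$\frac{-23645 - 18252}{-33511 + X{\left(-215,\left(-7 + 2\right) j \right)}} = \frac{-23645 - 18252}{-33511 - \left(74 + \left(-7 + 2\right) 0\right)} = - \frac{41897}{-33511 - \left(74 - 0\right)} = - \frac{41897}{-33511 - 74} = - \frac{41897}{-33585} = \left(-41897\right) \left(- \frac{1}{33585}\right) = \frac{41897}{33585}$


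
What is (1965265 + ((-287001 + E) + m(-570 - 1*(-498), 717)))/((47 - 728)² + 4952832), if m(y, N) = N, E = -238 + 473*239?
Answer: 19690/59523 ≈ 0.33080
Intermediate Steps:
E = 112809 (E = -238 + 113047 = 112809)
(1965265 + ((-287001 + E) + m(-570 - 1*(-498), 717)))/((47 - 728)² + 4952832) = (1965265 + ((-287001 + 112809) + 717))/((47 - 728)² + 4952832) = (1965265 + (-174192 + 717))/((-681)² + 4952832) = (1965265 - 173475)/(463761 + 4952832) = 1791790/5416593 = 1791790*(1/5416593) = 19690/59523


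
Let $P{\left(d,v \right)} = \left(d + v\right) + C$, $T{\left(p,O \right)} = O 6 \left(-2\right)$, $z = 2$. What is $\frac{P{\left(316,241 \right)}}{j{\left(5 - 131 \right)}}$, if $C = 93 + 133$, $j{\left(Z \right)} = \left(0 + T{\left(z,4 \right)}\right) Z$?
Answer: $\frac{29}{224} \approx 0.12946$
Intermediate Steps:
$T{\left(p,O \right)} = - 12 O$ ($T{\left(p,O \right)} = 6 O \left(-2\right) = - 12 O$)
$j{\left(Z \right)} = - 48 Z$ ($j{\left(Z \right)} = \left(0 - 48\right) Z = - 48 Z$)
$C = 226$
$P{\left(d,v \right)} = 226 + d + v$ ($P{\left(d,v \right)} = \left(d + v\right) + 226 = 226 + d + v$)
$\frac{P{\left(316,241 \right)}}{j{\left(5 - 131 \right)}} = \frac{226 + 316 + 241}{\left(-48\right) \left(5 - 131\right)} = \frac{783}{\left(-48\right) \left(5 - 131\right)} = \frac{783}{\left(-48\right) \left(-126\right)} = \frac{783}{6048} = 783 \cdot \frac{1}{6048} = \frac{29}{224}$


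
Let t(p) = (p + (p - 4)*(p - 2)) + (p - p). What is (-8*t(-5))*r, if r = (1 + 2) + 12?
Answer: -6960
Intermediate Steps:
t(p) = p + (-4 + p)*(-2 + p) (t(p) = (p + (-4 + p)*(-2 + p)) + 0 = p + (-4 + p)*(-2 + p))
r = 15 (r = 3 + 12 = 15)
(-8*t(-5))*r = -8*(8 + (-5)² - 5*(-5))*15 = -8*(8 + 25 + 25)*15 = -8*58*15 = -464*15 = -6960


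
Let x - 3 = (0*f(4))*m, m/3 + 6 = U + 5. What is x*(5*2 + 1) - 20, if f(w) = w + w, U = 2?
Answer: 13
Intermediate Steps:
f(w) = 2*w
m = 3 (m = -18 + 3*(2 + 5) = -18 + 3*7 = -18 + 21 = 3)
x = 3 (x = 3 + (0*(2*4))*3 = 3 + (0*8)*3 = 3 + 0*3 = 3 + 0 = 3)
x*(5*2 + 1) - 20 = 3*(5*2 + 1) - 20 = 3*(10 + 1) - 20 = 3*11 - 20 = 33 - 20 = 13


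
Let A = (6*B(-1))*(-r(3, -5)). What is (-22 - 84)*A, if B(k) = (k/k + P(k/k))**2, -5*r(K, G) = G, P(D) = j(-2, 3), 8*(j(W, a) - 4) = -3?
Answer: 217671/16 ≈ 13604.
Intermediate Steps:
j(W, a) = 29/8 (j(W, a) = 4 + (1/8)*(-3) = 4 - 3/8 = 29/8)
P(D) = 29/8
r(K, G) = -G/5
B(k) = 1369/64 (B(k) = (k/k + 29/8)**2 = (1 + 29/8)**2 = (37/8)**2 = 1369/64)
A = -4107/32 (A = (6*(1369/64))*(-(-1)*(-5)/5) = 4107*(-1*1)/32 = (4107/32)*(-1) = -4107/32 ≈ -128.34)
(-22 - 84)*A = (-22 - 84)*(-4107/32) = -106*(-4107/32) = 217671/16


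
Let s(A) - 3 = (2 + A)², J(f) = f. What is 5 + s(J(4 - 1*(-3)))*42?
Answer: 3533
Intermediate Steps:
s(A) = 3 + (2 + A)²
5 + s(J(4 - 1*(-3)))*42 = 5 + (3 + (2 + (4 - 1*(-3)))²)*42 = 5 + (3 + (2 + (4 + 3))²)*42 = 5 + (3 + (2 + 7)²)*42 = 5 + (3 + 9²)*42 = 5 + (3 + 81)*42 = 5 + 84*42 = 5 + 3528 = 3533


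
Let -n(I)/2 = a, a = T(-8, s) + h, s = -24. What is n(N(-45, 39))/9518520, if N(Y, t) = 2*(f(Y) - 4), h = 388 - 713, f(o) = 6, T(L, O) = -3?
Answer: 82/1189815 ≈ 6.8918e-5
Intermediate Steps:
h = -325
a = -328 (a = -3 - 325 = -328)
N(Y, t) = 4 (N(Y, t) = 2*(6 - 4) = 2*2 = 4)
n(I) = 656 (n(I) = -2*(-328) = 656)
n(N(-45, 39))/9518520 = 656/9518520 = 656*(1/9518520) = 82/1189815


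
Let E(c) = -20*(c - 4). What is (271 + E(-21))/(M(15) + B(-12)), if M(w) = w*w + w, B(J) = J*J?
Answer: 257/128 ≈ 2.0078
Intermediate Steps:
B(J) = J²
M(w) = w + w² (M(w) = w² + w = w + w²)
E(c) = 80 - 20*c (E(c) = -20*(-4 + c) = -5*(-16 + 4*c) = 80 - 20*c)
(271 + E(-21))/(M(15) + B(-12)) = (271 + (80 - 20*(-21)))/(15*(1 + 15) + (-12)²) = (271 + (80 + 420))/(15*16 + 144) = (271 + 500)/(240 + 144) = 771/384 = 771*(1/384) = 257/128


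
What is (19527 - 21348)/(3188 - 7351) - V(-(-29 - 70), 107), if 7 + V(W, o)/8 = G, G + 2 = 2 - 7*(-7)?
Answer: -1396947/4163 ≈ -335.56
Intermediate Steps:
G = 49 (G = -2 + (2 - 7*(-7)) = -2 + (2 + 49) = -2 + 51 = 49)
V(W, o) = 336 (V(W, o) = -56 + 8*49 = -56 + 392 = 336)
(19527 - 21348)/(3188 - 7351) - V(-(-29 - 70), 107) = (19527 - 21348)/(3188 - 7351) - 1*336 = -1821/(-4163) - 336 = -1821*(-1/4163) - 336 = 1821/4163 - 336 = -1396947/4163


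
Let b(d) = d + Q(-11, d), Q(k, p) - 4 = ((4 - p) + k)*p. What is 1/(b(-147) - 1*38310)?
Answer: -1/59033 ≈ -1.6940e-5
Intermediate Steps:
Q(k, p) = 4 + p*(4 + k - p) (Q(k, p) = 4 + ((4 - p) + k)*p = 4 + (4 + k - p)*p = 4 + p*(4 + k - p))
b(d) = 4 - d² - 6*d (b(d) = d + (4 - d² + 4*d - 11*d) = d + (4 - d² - 7*d) = 4 - d² - 6*d)
1/(b(-147) - 1*38310) = 1/((4 - 1*(-147)² - 6*(-147)) - 1*38310) = 1/((4 - 1*21609 + 882) - 38310) = 1/((4 - 21609 + 882) - 38310) = 1/(-20723 - 38310) = 1/(-59033) = -1/59033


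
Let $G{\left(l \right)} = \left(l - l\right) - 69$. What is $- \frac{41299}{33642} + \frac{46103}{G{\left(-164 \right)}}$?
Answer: $- \frac{517948919}{773766} \approx -669.39$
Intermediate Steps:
$G{\left(l \right)} = -69$ ($G{\left(l \right)} = 0 - 69 = -69$)
$- \frac{41299}{33642} + \frac{46103}{G{\left(-164 \right)}} = - \frac{41299}{33642} + \frac{46103}{-69} = \left(-41299\right) \frac{1}{33642} + 46103 \left(- \frac{1}{69}\right) = - \frac{41299}{33642} - \frac{46103}{69} = - \frac{517948919}{773766}$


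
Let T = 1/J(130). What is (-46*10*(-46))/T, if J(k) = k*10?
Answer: 27508000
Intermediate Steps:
J(k) = 10*k
T = 1/1300 (T = 1/(10*130) = 1/1300 ≈ 0.00076923)
(-46*10*(-46))/T = (-46*10*(-46))/(1/1300) = -460*(-46)*1300 = 21160*1300 = 27508000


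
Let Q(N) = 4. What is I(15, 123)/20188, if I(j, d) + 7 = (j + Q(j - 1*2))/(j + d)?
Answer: -947/2785944 ≈ -0.00033992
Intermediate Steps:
I(j, d) = -7 + (4 + j)/(d + j) (I(j, d) = -7 + (j + 4)/(j + d) = -7 + (4 + j)/(d + j))
I(15, 123)/20188 = ((4 - 7*123 - 6*15)/(123 + 15))/20188 = ((4 - 861 - 90)/138)*(1/20188) = ((1/138)*(-947))*(1/20188) = -947/138*1/20188 = -947/2785944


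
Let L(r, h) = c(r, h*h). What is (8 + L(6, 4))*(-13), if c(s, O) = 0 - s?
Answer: -26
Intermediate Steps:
c(s, O) = -s
L(r, h) = -r
(8 + L(6, 4))*(-13) = (8 - 1*6)*(-13) = (8 - 6)*(-13) = 2*(-13) = -26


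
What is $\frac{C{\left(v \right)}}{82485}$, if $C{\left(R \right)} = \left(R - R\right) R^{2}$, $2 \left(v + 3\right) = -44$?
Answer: $0$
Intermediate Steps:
$v = -25$ ($v = -3 + \frac{1}{2} \left(-44\right) = -3 - 22 = -25$)
$C{\left(R \right)} = 0$ ($C{\left(R \right)} = 0 R^{2} = 0$)
$\frac{C{\left(v \right)}}{82485} = \frac{0}{82485} = 0 \cdot \frac{1}{82485} = 0$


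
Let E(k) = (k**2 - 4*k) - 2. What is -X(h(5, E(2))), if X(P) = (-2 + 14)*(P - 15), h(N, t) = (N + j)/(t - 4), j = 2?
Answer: 942/5 ≈ 188.40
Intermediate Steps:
E(k) = -2 + k**2 - 4*k
h(N, t) = (2 + N)/(-4 + t) (h(N, t) = (N + 2)/(t - 4) = (2 + N)/(-4 + t))
X(P) = -180 + 12*P (X(P) = 12*(-15 + P) = -180 + 12*P)
-X(h(5, E(2))) = -(-180 + 12*((2 + 5)/(-4 + (-2 + 2**2 - 4*2)))) = -(-180 + 12*(7/(-4 + (-2 + 4 - 8)))) = -(-180 + 12*(7/(-4 - 6))) = -(-180 + 12*(7/(-10))) = -(-180 + 12*(-1/10*7)) = -(-180 + 12*(-7/10)) = -(-180 - 42/5) = -1*(-942/5) = 942/5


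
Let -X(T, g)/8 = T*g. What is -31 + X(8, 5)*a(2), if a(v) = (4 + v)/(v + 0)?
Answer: -991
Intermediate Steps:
a(v) = (4 + v)/v
X(T, g) = -8*T*g
-31 + X(8, 5)*a(2) = -31 + (-8*8*5)*((4 + 2)/2) = -31 - 160*6 = -31 - 320*3 = -31 - 960 = -991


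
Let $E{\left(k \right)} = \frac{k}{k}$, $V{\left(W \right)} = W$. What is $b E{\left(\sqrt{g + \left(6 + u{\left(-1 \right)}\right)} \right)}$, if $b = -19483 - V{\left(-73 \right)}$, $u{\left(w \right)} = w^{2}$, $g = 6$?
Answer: $-19410$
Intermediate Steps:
$b = -19410$ ($b = -19483 - -73 = -19483 + 73 = -19410$)
$E{\left(k \right)} = 1$
$b E{\left(\sqrt{g + \left(6 + u{\left(-1 \right)}\right)} \right)} = \left(-19410\right) 1 = -19410$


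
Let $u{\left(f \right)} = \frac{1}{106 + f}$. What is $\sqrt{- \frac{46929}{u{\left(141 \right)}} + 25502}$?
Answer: $i \sqrt{11565961} \approx 3400.9 i$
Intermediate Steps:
$\sqrt{- \frac{46929}{u{\left(141 \right)}} + 25502} = \sqrt{- \frac{46929}{\frac{1}{106 + 141}} + 25502} = \sqrt{- \frac{46929}{\frac{1}{247}} + 25502} = \sqrt{- 46929 \frac{1}{\frac{1}{247}} + 25502} = \sqrt{\left(-46929\right) 247 + 25502} = \sqrt{-11591463 + 25502} = \sqrt{-11565961} = i \sqrt{11565961}$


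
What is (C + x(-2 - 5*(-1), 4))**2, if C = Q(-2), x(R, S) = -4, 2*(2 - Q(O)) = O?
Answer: 1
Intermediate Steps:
Q(O) = 2 - O/2
C = 3 (C = 2 - 1/2*(-2) = 2 + 1 = 3)
(C + x(-2 - 5*(-1), 4))**2 = (3 - 4)**2 = (-1)**2 = 1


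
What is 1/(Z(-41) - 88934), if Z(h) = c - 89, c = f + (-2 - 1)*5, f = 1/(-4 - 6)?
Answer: -10/890381 ≈ -1.1231e-5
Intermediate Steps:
f = -1/10 (f = 1/(-10) = -1/10 ≈ -0.10000)
c = -151/10 (c = -1/10 + (-2 - 1)*5 = -1/10 - 3*5 = -1/10 - 15 = -151/10 ≈ -15.100)
Z(h) = -1041/10 (Z(h) = -151/10 - 89 = -1041/10)
1/(Z(-41) - 88934) = 1/(-1041/10 - 88934) = 1/(-890381/10) = -10/890381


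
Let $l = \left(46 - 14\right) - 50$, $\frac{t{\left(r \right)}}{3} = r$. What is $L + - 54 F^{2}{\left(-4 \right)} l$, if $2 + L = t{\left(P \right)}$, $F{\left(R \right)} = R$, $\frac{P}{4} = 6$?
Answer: $15622$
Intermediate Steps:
$P = 24$ ($P = 4 \cdot 6 = 24$)
$t{\left(r \right)} = 3 r$
$L = 70$ ($L = -2 + 3 \cdot 24 = -2 + 72 = 70$)
$l = -18$ ($l = 32 - 50 = -18$)
$L + - 54 F^{2}{\left(-4 \right)} l = 70 + - 54 \left(-4\right)^{2} \left(-18\right) = 70 + \left(-54\right) 16 \left(-18\right) = 70 - -15552 = 70 + 15552 = 15622$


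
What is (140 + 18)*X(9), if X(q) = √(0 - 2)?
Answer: 158*I*√2 ≈ 223.45*I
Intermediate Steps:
X(q) = I*√2 (X(q) = √(-2) = I*√2)
(140 + 18)*X(9) = (140 + 18)*(I*√2) = 158*(I*√2) = 158*I*√2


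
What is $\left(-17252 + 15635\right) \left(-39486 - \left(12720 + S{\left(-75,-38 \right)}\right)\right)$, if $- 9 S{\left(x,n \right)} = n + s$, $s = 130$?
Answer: $\frac{253201718}{3} \approx 8.4401 \cdot 10^{7}$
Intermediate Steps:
$S{\left(x,n \right)} = - \frac{130}{9} - \frac{n}{9}$ ($S{\left(x,n \right)} = - \frac{n + 130}{9} = - \frac{130 + n}{9} = - \frac{130}{9} - \frac{n}{9}$)
$\left(-17252 + 15635\right) \left(-39486 - \left(12720 + S{\left(-75,-38 \right)}\right)\right) = \left(-17252 + 15635\right) \left(-39486 - \left(\frac{114350}{9} + \frac{38}{9}\right)\right) = - 1617 \left(-39486 - \frac{114388}{9}\right) = \left(-1617\right) \left(- \frac{469762}{9}\right) = \frac{253201718}{3}$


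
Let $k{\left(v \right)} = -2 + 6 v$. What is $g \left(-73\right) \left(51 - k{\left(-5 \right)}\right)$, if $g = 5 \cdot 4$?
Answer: $-121180$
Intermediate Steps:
$g = 20$
$g \left(-73\right) \left(51 - k{\left(-5 \right)}\right) = 20 \left(-73\right) \left(51 - \left(-2 + 6 \left(-5\right)\right)\right) = - 1460 \left(51 - \left(-2 - 30\right)\right) = - 1460 \left(51 - -32\right) = - 1460 \left(51 + 32\right) = \left(-1460\right) 83 = -121180$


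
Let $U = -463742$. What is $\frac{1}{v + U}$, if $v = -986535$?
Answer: $- \frac{1}{1450277} \approx -6.8952 \cdot 10^{-7}$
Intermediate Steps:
$\frac{1}{v + U} = \frac{1}{-986535 - 463742} = \frac{1}{-1450277} = - \frac{1}{1450277}$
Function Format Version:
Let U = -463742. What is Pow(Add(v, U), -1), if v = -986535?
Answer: Rational(-1, 1450277) ≈ -6.8952e-7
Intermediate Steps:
Pow(Add(v, U), -1) = Pow(Add(-986535, -463742), -1) = Pow(-1450277, -1) = Rational(-1, 1450277)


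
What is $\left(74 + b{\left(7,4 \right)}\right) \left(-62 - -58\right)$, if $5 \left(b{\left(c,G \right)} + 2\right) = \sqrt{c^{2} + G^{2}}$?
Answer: $-288 - \frac{4 \sqrt{65}}{5} \approx -294.45$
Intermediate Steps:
$b{\left(c,G \right)} = -2 + \frac{\sqrt{G^{2} + c^{2}}}{5}$ ($b{\left(c,G \right)} = -2 + \frac{\sqrt{c^{2} + G^{2}}}{5} = -2 + \frac{\sqrt{G^{2} + c^{2}}}{5}$)
$\left(74 + b{\left(7,4 \right)}\right) \left(-62 - -58\right) = \left(74 - \left(2 - \frac{\sqrt{4^{2} + 7^{2}}}{5}\right)\right) \left(-62 - -58\right) = \left(74 - \left(2 - \frac{\sqrt{16 + 49}}{5}\right)\right) \left(-62 + 58\right) = \left(74 - \left(2 - \frac{\sqrt{65}}{5}\right)\right) \left(-4\right) = \left(72 + \frac{\sqrt{65}}{5}\right) \left(-4\right) = -288 - \frac{4 \sqrt{65}}{5}$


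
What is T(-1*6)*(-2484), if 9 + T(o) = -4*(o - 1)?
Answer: -47196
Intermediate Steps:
T(o) = -5 - 4*o (T(o) = -9 - 4*(o - 1) = -9 - 4*(-1 + o) = -9 + (4 - 4*o) = -5 - 4*o)
T(-1*6)*(-2484) = (-5 - (-4)*6)*(-2484) = (-5 - 4*(-6))*(-2484) = (-5 + 24)*(-2484) = 19*(-2484) = -47196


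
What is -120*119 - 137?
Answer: -14417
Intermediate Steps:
-120*119 - 137 = -14280 - 137 = -14417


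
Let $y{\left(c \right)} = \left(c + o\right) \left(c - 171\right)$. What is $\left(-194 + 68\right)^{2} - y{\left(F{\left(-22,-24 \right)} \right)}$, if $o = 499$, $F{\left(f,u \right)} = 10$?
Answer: $97825$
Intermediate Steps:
$y{\left(c \right)} = \left(-171 + c\right) \left(499 + c\right)$ ($y{\left(c \right)} = \left(c + 499\right) \left(c - 171\right) = \left(499 + c\right) \left(-171 + c\right) = \left(-171 + c\right) \left(499 + c\right)$)
$\left(-194 + 68\right)^{2} - y{\left(F{\left(-22,-24 \right)} \right)} = \left(-194 + 68\right)^{2} - \left(-85329 + 10^{2} + 328 \cdot 10\right) = \left(-126\right)^{2} - \left(-85329 + 100 + 3280\right) = 15876 - -81949 = 15876 + 81949 = 97825$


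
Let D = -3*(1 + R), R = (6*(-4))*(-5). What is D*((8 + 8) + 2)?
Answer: -6534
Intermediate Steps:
R = 120 (R = -24*(-5) = 120)
D = -363 (D = -3*(1 + 120) = -3*121 = -363)
D*((8 + 8) + 2) = -363*((8 + 8) + 2) = -363*(16 + 2) = -363*18 = -6534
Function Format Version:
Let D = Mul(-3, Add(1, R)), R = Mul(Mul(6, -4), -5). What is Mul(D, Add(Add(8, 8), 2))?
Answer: -6534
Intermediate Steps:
R = 120 (R = Mul(-24, -5) = 120)
D = -363 (D = Mul(-3, Add(1, 120)) = Mul(-3, 121) = -363)
Mul(D, Add(Add(8, 8), 2)) = Mul(-363, Add(Add(8, 8), 2)) = Mul(-363, Add(16, 2)) = Mul(-363, 18) = -6534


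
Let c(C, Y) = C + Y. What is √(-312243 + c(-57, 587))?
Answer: I*√311713 ≈ 558.31*I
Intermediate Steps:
√(-312243 + c(-57, 587)) = √(-312243 + (-57 + 587)) = √(-312243 + 530) = √(-311713) = I*√311713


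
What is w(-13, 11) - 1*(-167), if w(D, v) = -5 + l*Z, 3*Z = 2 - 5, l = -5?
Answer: 167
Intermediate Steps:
Z = -1 (Z = (2 - 5)/3 = (⅓)*(-3) = -1)
w(D, v) = 0 (w(D, v) = -5 - 5*(-1) = -5 + 5 = 0)
w(-13, 11) - 1*(-167) = 0 - 1*(-167) = 0 + 167 = 167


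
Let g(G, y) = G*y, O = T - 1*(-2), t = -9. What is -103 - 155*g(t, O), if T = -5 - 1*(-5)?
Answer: 2687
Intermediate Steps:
T = 0 (T = -5 + 5 = 0)
O = 2 (O = 0 - 1*(-2) = 0 + 2 = 2)
-103 - 155*g(t, O) = -103 - (-1395)*2 = -103 - 155*(-18) = -103 + 2790 = 2687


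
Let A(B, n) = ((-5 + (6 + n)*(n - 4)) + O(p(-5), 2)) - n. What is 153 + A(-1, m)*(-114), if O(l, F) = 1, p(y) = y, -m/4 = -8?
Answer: -117039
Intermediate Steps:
m = 32 (m = -4*(-8) = 32)
A(B, n) = -4 - n + (-4 + n)*(6 + n) (A(B, n) = ((-5 + (6 + n)*(n - 4)) + 1) - n = ((-5 + (6 + n)*(-4 + n)) + 1) - n = ((-5 + (-4 + n)*(6 + n)) + 1) - n = (-4 + (-4 + n)*(6 + n)) - n = -4 - n + (-4 + n)*(6 + n))
153 + A(-1, m)*(-114) = 153 + (-28 + 32 + 32²)*(-114) = 153 + (-28 + 32 + 1024)*(-114) = 153 + 1028*(-114) = 153 - 117192 = -117039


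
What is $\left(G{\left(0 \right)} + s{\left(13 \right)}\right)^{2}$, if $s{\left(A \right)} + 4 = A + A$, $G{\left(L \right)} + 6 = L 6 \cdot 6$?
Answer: $256$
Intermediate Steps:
$G{\left(L \right)} = -6 + 36 L$ ($G{\left(L \right)} = -6 + L 6 \cdot 6 = -6 + 6 L 6 = -6 + 36 L$)
$s{\left(A \right)} = -4 + 2 A$ ($s{\left(A \right)} = -4 + \left(A + A\right) = -4 + 2 A$)
$\left(G{\left(0 \right)} + s{\left(13 \right)}\right)^{2} = \left(\left(-6 + 36 \cdot 0\right) + \left(-4 + 2 \cdot 13\right)\right)^{2} = \left(\left(-6 + 0\right) + \left(-4 + 26\right)\right)^{2} = \left(-6 + 22\right)^{2} = 16^{2} = 256$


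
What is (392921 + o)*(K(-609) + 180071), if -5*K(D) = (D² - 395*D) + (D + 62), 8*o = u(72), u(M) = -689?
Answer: 454849359707/20 ≈ 2.2742e+10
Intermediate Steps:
o = -689/8 (o = (⅛)*(-689) = -689/8 ≈ -86.125)
K(D) = -62/5 - D²/5 + 394*D/5 (K(D) = -((D² - 395*D) + (D + 62))/5 = -((D² - 395*D) + (62 + D))/5 = -(62 + D² - 394*D)/5 = -62/5 - D²/5 + 394*D/5)
(392921 + o)*(K(-609) + 180071) = (392921 - 689/8)*((-62/5 - ⅕*(-609)² + (394/5)*(-609)) + 180071) = 3142679*((-62/5 - ⅕*370881 - 239946/5) + 180071)/8 = 3142679*((-62/5 - 370881/5 - 239946/5) + 180071)/8 = 3142679*(-610889/5 + 180071)/8 = (3142679/8)*(289466/5) = 454849359707/20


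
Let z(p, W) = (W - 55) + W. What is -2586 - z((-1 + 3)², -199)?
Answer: -2133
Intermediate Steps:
z(p, W) = -55 + 2*W (z(p, W) = (-55 + W) + W = -55 + 2*W)
-2586 - z((-1 + 3)², -199) = -2586 - (-55 + 2*(-199)) = -2586 - (-55 - 398) = -2586 - 1*(-453) = -2586 + 453 = -2133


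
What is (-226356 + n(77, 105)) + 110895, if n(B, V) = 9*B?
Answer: -114768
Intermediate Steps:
(-226356 + n(77, 105)) + 110895 = (-226356 + 9*77) + 110895 = (-226356 + 693) + 110895 = -225663 + 110895 = -114768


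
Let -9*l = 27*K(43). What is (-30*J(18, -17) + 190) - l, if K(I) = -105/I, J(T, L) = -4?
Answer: 13015/43 ≈ 302.67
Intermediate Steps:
l = 315/43 (l = -3*(-105/43) = -3*(-105*1/43) = -3*(-105)/43 = -⅑*(-2835/43) = 315/43 ≈ 7.3256)
(-30*J(18, -17) + 190) - l = (-30*(-4) + 190) - 1*315/43 = (120 + 190) - 315/43 = 310 - 315/43 = 13015/43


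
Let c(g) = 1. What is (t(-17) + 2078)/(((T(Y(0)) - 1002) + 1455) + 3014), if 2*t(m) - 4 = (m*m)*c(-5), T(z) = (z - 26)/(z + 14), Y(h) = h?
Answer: 31143/48512 ≈ 0.64196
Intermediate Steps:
T(z) = (-26 + z)/(14 + z)
t(m) = 2 + m²/2 (t(m) = 2 + ((m*m)*1)/2 = 2 + (m²*1)/2 = 2 + m²/2)
(t(-17) + 2078)/(((T(Y(0)) - 1002) + 1455) + 3014) = ((2 + (½)*(-17)²) + 2078)/((((-26 + 0)/(14 + 0) - 1002) + 1455) + 3014) = ((2 + (½)*289) + 2078)/(((-26/14 - 1002) + 1455) + 3014) = ((2 + 289/2) + 2078)/((((1/14)*(-26) - 1002) + 1455) + 3014) = (293/2 + 2078)/(((-13/7 - 1002) + 1455) + 3014) = 4449/(2*((-7027/7 + 1455) + 3014)) = 4449/(2*(3158/7 + 3014)) = 4449/(2*(24256/7)) = (4449/2)*(7/24256) = 31143/48512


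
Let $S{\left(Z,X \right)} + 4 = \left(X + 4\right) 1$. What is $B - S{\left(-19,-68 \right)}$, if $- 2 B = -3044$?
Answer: $1590$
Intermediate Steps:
$S{\left(Z,X \right)} = X$ ($S{\left(Z,X \right)} = -4 + \left(X + 4\right) 1 = -4 + \left(4 + X\right) 1 = -4 + \left(4 + X\right) = X$)
$B = 1522$ ($B = \left(- \frac{1}{2}\right) \left(-3044\right) = 1522$)
$B - S{\left(-19,-68 \right)} = 1522 - -68 = 1522 + 68 = 1590$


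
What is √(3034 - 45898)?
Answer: 4*I*√2679 ≈ 207.04*I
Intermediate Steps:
√(3034 - 45898) = √(-42864) = 4*I*√2679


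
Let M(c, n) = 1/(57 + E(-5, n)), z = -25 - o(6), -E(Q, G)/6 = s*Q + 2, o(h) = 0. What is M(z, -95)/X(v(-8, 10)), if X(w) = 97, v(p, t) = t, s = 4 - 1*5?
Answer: 1/1455 ≈ 0.00068729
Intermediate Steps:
s = -1 (s = 4 - 5 = -1)
E(Q, G) = -12 + 6*Q (E(Q, G) = -6*(-Q + 2) = -6*(2 - Q) = -12 + 6*Q)
z = -25 (z = -25 - 1*0 = -25 + 0 = -25)
M(c, n) = 1/15 (M(c, n) = 1/(57 + (-12 + 6*(-5))) = 1/(57 + (-12 - 30)) = 1/(57 - 42) = 1/15)
M(z, -95)/X(v(-8, 10)) = (1/15)/97 = (1/15)*(1/97) = 1/1455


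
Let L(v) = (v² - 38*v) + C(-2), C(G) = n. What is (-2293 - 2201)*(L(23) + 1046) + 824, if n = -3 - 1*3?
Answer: -3122506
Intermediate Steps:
n = -6 (n = -3 - 3 = -6)
C(G) = -6
L(v) = -6 + v² - 38*v (L(v) = (v² - 38*v) - 6 = -6 + v² - 38*v)
(-2293 - 2201)*(L(23) + 1046) + 824 = (-2293 - 2201)*((-6 + 23² - 38*23) + 1046) + 824 = -4494*((-6 + 529 - 874) + 1046) + 824 = -4494*(-351 + 1046) + 824 = -4494*695 + 824 = -3123330 + 824 = -3122506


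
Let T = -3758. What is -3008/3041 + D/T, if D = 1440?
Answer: -7841552/5714039 ≈ -1.3723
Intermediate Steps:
-3008/3041 + D/T = -3008/3041 + 1440/(-3758) = -3008*1/3041 + 1440*(-1/3758) = -3008/3041 - 720/1879 = -7841552/5714039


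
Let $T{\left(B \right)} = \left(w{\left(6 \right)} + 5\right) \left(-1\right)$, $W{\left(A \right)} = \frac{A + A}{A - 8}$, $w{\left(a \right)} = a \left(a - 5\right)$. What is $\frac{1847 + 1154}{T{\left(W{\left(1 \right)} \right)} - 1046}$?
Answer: $- \frac{3001}{1057} \approx -2.8392$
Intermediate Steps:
$w{\left(a \right)} = a \left(-5 + a\right)$
$W{\left(A \right)} = \frac{2 A}{-8 + A}$
$T{\left(B \right)} = -11$ ($T{\left(B \right)} = \left(6 \left(-5 + 6\right) + 5\right) \left(-1\right) = \left(6 \cdot 1 + 5\right) \left(-1\right) = \left(6 + 5\right) \left(-1\right) = 11 \left(-1\right) = -11$)
$\frac{1847 + 1154}{T{\left(W{\left(1 \right)} \right)} - 1046} = \frac{1847 + 1154}{-11 - 1046} = \frac{3001}{-1057} = 3001 \left(- \frac{1}{1057}\right) = - \frac{3001}{1057}$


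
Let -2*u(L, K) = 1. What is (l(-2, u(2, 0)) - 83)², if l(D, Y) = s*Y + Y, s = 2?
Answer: 28561/4 ≈ 7140.3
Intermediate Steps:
u(L, K) = -½ (u(L, K) = -½*1 = -½)
l(D, Y) = 3*Y (l(D, Y) = 2*Y + Y = 3*Y)
(l(-2, u(2, 0)) - 83)² = (3*(-½) - 83)² = (-3/2 - 83)² = (-169/2)² = 28561/4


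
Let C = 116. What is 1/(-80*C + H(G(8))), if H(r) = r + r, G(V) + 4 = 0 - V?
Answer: -1/9304 ≈ -0.00010748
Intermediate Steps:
G(V) = -4 - V (G(V) = -4 + (0 - V) = -4 - V)
H(r) = 2*r
1/(-80*C + H(G(8))) = 1/(-80*116 + 2*(-4 - 1*8)) = 1/(-9280 + 2*(-4 - 8)) = 1/(-9280 + 2*(-12)) = 1/(-9280 - 24) = 1/(-9304) = -1/9304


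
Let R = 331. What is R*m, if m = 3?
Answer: 993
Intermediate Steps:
R*m = 331*3 = 993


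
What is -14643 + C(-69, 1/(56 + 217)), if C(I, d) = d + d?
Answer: -3997537/273 ≈ -14643.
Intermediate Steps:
C(I, d) = 2*d
-14643 + C(-69, 1/(56 + 217)) = -14643 + 2/(56 + 217) = -14643 + 2/273 = -3997537/273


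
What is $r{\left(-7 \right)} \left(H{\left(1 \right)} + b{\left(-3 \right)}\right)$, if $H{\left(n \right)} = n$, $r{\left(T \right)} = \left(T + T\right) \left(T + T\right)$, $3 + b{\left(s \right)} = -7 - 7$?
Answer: $-3136$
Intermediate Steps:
$b{\left(s \right)} = -17$ ($b{\left(s \right)} = -3 - 14 = -17$)
$r{\left(T \right)} = 4 T^{2}$ ($r{\left(T \right)} = 2 T 2 T = 4 T^{2}$)
$r{\left(-7 \right)} \left(H{\left(1 \right)} + b{\left(-3 \right)}\right) = 4 \left(-7\right)^{2} \left(1 - 17\right) = 4 \cdot 49 \left(-16\right) = 196 \left(-16\right) = -3136$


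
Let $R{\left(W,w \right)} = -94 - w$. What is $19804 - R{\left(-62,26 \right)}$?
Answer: $19924$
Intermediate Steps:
$19804 - R{\left(-62,26 \right)} = 19804 - \left(-94 - 26\right) = 19804 - -120 = 19804 + 120 = 19924$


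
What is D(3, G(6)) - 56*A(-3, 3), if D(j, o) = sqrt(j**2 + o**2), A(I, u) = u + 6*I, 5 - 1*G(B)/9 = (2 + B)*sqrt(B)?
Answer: 840 + 3*sqrt(3682 - 720*sqrt(6)) ≈ 971.40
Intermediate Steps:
G(B) = 45 - 9*sqrt(B)*(2 + B) (G(B) = 45 - 9*(2 + B)*sqrt(B) = 45 - 9*sqrt(B)*(2 + B))
D(3, G(6)) - 56*A(-3, 3) = sqrt(3**2 + (45 - 18*sqrt(6) - 54*sqrt(6))**2) - 56*(3 + 6*(-3)) = sqrt(9 + (45 - 18*sqrt(6) - 54*sqrt(6))**2) - 56*(3 - 18) = sqrt(9 + (45 - 18*sqrt(6) - 54*sqrt(6))**2) - 56*(-15) = sqrt(9 + (45 - 72*sqrt(6))**2) + 840 = 840 + sqrt(9 + (45 - 72*sqrt(6))**2)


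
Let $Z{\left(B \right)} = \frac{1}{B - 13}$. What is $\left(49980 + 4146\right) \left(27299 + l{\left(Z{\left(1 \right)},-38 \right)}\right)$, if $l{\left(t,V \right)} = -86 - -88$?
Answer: $1477693926$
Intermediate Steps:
$Z{\left(B \right)} = \frac{1}{-13 + B}$
$l{\left(t,V \right)} = 2$ ($l{\left(t,V \right)} = -86 + 88 = 2$)
$\left(49980 + 4146\right) \left(27299 + l{\left(Z{\left(1 \right)},-38 \right)}\right) = \left(49980 + 4146\right) \left(27299 + 2\right) = 54126 \cdot 27301 = 1477693926$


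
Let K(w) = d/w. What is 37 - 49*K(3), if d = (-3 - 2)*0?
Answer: 37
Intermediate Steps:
d = 0 (d = -5*0 = 0)
K(w) = 0 (K(w) = 0/w = 0)
37 - 49*K(3) = 37 - 49*0 = 37 + 0 = 37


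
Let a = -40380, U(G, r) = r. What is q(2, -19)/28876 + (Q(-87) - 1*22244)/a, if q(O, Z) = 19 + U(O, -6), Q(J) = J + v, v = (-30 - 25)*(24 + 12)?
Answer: 43908086/72875805 ≈ 0.60251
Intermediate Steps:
v = -1980 (v = -55*36 = -1980)
Q(J) = -1980 + J (Q(J) = J - 1980 = -1980 + J)
q(O, Z) = 13 (q(O, Z) = 19 - 6 = 13)
q(2, -19)/28876 + (Q(-87) - 1*22244)/a = 13/28876 + ((-1980 - 87) - 1*22244)/(-40380) = 13*(1/28876) + (-2067 - 22244)*(-1/40380) = 13/28876 - 24311*(-1/40380) = 13/28876 + 24311/40380 = 43908086/72875805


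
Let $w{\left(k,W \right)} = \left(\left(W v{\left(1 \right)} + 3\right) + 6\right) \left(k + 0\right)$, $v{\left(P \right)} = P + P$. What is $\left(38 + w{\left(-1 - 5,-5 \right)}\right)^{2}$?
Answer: $1936$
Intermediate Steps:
$v{\left(P \right)} = 2 P$
$w{\left(k,W \right)} = k \left(9 + 2 W\right)$ ($w{\left(k,W \right)} = \left(\left(W 2 \cdot 1 + 3\right) + 6\right) \left(k + 0\right) = \left(\left(W 2 + 3\right) + 6\right) k = \left(\left(2 W + 3\right) + 6\right) k = \left(\left(3 + 2 W\right) + 6\right) k = \left(9 + 2 W\right) k = k \left(9 + 2 W\right)$)
$\left(38 + w{\left(-1 - 5,-5 \right)}\right)^{2} = \left(38 + \left(-1 - 5\right) \left(9 + 2 \left(-5\right)\right)\right)^{2} = \left(38 + \left(-1 - 5\right) \left(9 - 10\right)\right)^{2} = \left(38 - -6\right)^{2} = \left(38 + 6\right)^{2} = 44^{2} = 1936$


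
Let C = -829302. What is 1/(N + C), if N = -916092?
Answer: -1/1745394 ≈ -5.7294e-7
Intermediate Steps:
1/(N + C) = 1/(-916092 - 829302) = 1/(-1745394) = -1/1745394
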